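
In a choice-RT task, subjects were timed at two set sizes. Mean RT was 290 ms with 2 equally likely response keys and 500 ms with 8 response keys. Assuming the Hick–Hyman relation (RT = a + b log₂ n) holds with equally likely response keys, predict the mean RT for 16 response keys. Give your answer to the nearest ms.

605 ms

RT is linear in log₂ n, so two points fix the line:
  b = (500 − 290) / (log₂ 8 − log₂ 2) = 210 / (3 − 1) = 105 ms/bit
  a = 290 − 105 × 1 = 185 ms
Then RT(16) = 185 + 105 × log₂ 16 = 185 + 105 × 4 ≈ 605.000 ms.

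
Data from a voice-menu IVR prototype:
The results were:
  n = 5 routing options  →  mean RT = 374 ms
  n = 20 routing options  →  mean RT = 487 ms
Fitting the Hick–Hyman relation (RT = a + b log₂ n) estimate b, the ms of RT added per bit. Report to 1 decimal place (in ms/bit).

b = (RT₂ − RT₁)/(log₂ n₂ − log₂ n₁) = (487 − 374)/(4.3219 − 2.3219) = 56.500 ms/bit.

56.5 ms/bit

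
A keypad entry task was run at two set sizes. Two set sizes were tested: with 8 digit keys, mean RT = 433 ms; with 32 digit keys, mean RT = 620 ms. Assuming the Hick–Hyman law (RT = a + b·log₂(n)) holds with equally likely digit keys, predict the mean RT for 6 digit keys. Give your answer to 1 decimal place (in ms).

RT is linear in log₂ n, so two points fix the line:
  b = (620 − 433) / (log₂ 32 − log₂ 8) = 187 / (5 − 3) = 93.500 ms/bit
  a = 433 − 93.500 × 3 = 152.500 ms
Then RT(6) = 152.500 + 93.500 × log₂ 6 = 152.500 + 93.500 × 2.5850 ≈ 394.194 ms.

394.2 ms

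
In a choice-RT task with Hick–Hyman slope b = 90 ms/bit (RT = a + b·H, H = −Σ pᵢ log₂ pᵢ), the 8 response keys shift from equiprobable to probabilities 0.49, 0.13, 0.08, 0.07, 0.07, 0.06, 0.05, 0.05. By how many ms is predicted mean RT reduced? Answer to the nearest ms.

The RT saving is b·ΔH. Equiprobable H₀ = log₂(8) = 3.0000 bits; with the given probabilities H = 2.3913 bits.
b·(H₀ − H) = 90 × (3.0000 − 2.3913) = 54.79 ms.

55 ms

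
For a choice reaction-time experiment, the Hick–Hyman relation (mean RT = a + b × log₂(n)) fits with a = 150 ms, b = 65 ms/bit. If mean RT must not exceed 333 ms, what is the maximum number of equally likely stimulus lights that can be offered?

Set 150 + 65·log₂ n ≤ 333 → log₂ n ≤ (333 − 150)/65 = 2.8154.
So n ≤ 2^2.8154 = 7.039; the largest integer n is 7.

7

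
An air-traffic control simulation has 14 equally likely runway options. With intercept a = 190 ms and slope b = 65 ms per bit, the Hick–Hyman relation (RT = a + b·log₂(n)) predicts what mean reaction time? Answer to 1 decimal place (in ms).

log₂(14) = 3.8074 bits, so RT = 190 + 65 × 3.8074 ≈ 437.478 ms.

437.5 ms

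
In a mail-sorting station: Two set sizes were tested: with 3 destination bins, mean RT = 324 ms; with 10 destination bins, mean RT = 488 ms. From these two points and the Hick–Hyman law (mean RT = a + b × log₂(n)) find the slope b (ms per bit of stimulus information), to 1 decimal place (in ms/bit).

94.4 ms/bit

The slope on a log₂ axis is (488 − 324) / (3.3219 − 1.5850) = 94.418 ms/bit.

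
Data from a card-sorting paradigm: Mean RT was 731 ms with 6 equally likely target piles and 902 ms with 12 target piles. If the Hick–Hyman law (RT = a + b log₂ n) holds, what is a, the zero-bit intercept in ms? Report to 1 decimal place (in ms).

The slope on a log₂ axis is (902 − 731) / (3.5850 − 2.5850) = 171.000 ms/bit.
Intercept: a = 731 − 171.000·log₂(6) = 288.971 ms.

289.0 ms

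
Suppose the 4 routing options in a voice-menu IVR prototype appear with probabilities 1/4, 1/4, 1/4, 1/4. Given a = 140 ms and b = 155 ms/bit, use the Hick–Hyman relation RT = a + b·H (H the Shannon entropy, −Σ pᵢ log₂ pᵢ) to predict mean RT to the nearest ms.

Each term −pᵢ log₂ pᵢ: 0.25·2 + 0.25·2 + 0.25·2 + 0.25·2; summed, H = 2.000 bits.
Mean RT = a + bH = 140 + 155·2.000 = 450.00 ms.

450 ms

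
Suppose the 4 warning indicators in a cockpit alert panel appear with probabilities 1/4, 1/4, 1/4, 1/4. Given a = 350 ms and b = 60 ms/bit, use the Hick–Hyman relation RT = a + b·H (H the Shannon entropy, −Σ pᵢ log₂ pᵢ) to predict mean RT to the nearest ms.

H = −Σ pᵢ log₂ pᵢ = 0.25·2 + 0.25·2 + 0.25·2 + 0.25·2 = 2.000 bits.
RT = 350 + 60 × 2.000 = 470.00 ms.

470 ms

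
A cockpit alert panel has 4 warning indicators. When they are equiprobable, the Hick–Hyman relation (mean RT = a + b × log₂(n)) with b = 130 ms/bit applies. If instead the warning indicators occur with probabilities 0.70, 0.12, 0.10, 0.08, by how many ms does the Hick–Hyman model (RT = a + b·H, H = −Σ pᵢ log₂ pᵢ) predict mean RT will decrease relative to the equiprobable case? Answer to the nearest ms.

Equiprobable entropy H₀ = log₂ 4 = 2.0000 bits.
Skewed entropy H = −Σ pᵢ log₂ pᵢ = 1.3510 bits.
ΔRT = b·(H₀ − H) = 130 × 0.6490 = 84.37 ms.

84 ms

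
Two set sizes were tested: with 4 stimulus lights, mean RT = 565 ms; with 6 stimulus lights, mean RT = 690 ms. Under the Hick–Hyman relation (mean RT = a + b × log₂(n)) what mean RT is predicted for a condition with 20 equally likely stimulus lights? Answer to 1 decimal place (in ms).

1061.2 ms

With log₂ n on the abscissa the relation is linear; from the two conditions:
  b = (690 − 565) / (log₂ 6 − log₂ 4) = 125 / (2.5850 − 2) = 213.689 ms/bit
  a = 565 − 213.689 × 2 = 137.622 ms
Then RT(20) = 137.622 + 213.689 × log₂ 20 = 137.622 + 213.689 × 4.3219 ≈ 1061.170 ms.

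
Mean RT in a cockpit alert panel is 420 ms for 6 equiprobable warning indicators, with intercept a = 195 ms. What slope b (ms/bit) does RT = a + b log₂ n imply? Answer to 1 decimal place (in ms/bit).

log₂(6) = 2.5850 bits.
b = (RT − a)/log₂ n = (420 − 195) / 2.5850 = 87.042 ms/bit.

87.0 ms/bit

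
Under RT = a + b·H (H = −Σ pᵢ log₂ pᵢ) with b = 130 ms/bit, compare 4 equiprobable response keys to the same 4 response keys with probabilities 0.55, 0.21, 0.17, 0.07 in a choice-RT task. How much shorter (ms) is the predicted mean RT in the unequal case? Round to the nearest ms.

45 ms

The RT saving is b·ΔH. Equiprobable H₀ = log₂(4) = 2.0000 bits; with the given probabilities H = 1.6503 bits.
b·(H₀ − H) = 130 × (2.0000 − 1.6503) = 45.46 ms.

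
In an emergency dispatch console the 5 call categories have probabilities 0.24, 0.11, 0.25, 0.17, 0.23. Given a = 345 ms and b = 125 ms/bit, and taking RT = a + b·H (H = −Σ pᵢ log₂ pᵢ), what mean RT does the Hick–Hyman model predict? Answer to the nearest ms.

628 ms

Entropy contributions −pᵢ log₂ pᵢ: 0.4941, 0.3503, 0.5000, 0.4346, 0.4877; sum H = 2.2667 bits.
RT = a + bH = 345 + 125·2.2667 = 628.33 ms.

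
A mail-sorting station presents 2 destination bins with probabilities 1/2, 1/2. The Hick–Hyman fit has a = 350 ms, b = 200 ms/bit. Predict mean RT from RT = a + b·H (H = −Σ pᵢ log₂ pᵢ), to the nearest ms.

Each term −pᵢ log₂ pᵢ: 0.5·1 + 0.5·1; summed, H = 1.000 bits.
Mean RT = a + bH = 350 + 200·1.000 = 550.00 ms.

550 ms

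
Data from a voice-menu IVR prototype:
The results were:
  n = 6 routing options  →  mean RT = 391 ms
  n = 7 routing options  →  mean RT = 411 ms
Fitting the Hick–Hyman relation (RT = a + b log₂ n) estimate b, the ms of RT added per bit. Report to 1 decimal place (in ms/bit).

89.9 ms/bit

b = (RT₂ − RT₁)/(log₂ n₂ − log₂ n₁) = (411 − 391)/(2.8074 − 2.5850) = 89.931 ms/bit.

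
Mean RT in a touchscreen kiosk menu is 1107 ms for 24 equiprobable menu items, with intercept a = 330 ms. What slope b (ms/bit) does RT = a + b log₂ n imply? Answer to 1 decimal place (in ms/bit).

log₂(24) = 4.5850 bits.
b = (RT − a)/log₂ n = (1107 − 330) / 4.5850 = 169.467 ms/bit.

169.5 ms/bit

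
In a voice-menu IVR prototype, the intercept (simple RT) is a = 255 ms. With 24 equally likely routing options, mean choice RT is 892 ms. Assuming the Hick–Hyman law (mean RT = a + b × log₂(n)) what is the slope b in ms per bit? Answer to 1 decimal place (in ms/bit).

24 alternatives carry log₂ 24 = 4.5850 bits; the choice cost is 892 − 255 = 637 ms, so b = 637/4.5850 = 138.932 ms/bit.

138.9 ms/bit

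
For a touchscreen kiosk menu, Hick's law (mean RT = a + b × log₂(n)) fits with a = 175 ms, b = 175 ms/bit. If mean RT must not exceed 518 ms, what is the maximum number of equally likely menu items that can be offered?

175·log₂ n ≤ 518 − 175 = 343, giving log₂ n ≤ 1.9600 and n ≤ 3.891. The largest whole number is 3.

3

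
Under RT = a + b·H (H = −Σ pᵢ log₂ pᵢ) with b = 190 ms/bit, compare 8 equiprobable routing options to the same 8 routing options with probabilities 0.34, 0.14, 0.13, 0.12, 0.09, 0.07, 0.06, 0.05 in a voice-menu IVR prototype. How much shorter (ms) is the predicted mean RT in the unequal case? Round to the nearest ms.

The RT saving is b·ΔH. Equiprobable H₀ = log₂(8) = 3.0000 bits; with the given probabilities H = 2.7168 bits.
b·(H₀ − H) = 190 × (3.0000 − 2.7168) = 53.80 ms.

54 ms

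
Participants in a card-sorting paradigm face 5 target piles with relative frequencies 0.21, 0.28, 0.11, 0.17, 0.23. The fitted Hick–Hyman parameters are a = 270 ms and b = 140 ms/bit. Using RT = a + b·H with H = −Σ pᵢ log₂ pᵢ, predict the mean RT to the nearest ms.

586 ms

Entropy contributions −pᵢ log₂ pᵢ: 0.4728, 0.5142, 0.3503, 0.4346, 0.4877; sum H = 2.2596 bits.
RT = a + bH = 270 + 140·2.2596 = 586.34 ms.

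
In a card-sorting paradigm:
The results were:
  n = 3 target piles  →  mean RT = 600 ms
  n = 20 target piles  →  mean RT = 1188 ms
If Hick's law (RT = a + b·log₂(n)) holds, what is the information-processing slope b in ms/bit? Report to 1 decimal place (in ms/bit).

214.8 ms/bit

Slope: b = (1188 − 600) / (log₂ 20 − log₂ 3) = 588/2.7370 = 214.836 ms/bit.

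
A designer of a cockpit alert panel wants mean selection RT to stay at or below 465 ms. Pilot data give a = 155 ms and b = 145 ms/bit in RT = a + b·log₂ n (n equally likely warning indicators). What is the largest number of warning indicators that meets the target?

Information budget: (465 − 155)/145 = 2.1379 bits, so n ≤ 2^2.1379 = 4.401 → at most 4.

4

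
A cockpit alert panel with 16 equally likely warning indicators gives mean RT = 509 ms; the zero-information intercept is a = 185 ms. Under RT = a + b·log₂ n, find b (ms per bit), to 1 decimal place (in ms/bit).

81.0 ms/bit

16 alternatives carry log₂ 16 = 4 bits; the choice cost is 509 − 185 = 324 ms, so b = 324/4 = 81.000 ms/bit.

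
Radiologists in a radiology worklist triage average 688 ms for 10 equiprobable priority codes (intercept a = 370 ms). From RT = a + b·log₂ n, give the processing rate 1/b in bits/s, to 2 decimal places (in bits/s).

10.45 bits/s

Choice component = 688 − 370 = 318 ms over log₂(10) = 3.3219 bits.
b = 318 / 3.3219 = 95.728 ms/bit, so 1/b = 10.446 bits/s.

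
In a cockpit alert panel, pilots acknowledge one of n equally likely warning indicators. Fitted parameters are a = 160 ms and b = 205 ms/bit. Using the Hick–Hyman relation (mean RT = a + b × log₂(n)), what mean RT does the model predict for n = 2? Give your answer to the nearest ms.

log₂(2) = 1 bits, so RT = 160 + 205 × 1 ≈ 365.000 ms.

365 ms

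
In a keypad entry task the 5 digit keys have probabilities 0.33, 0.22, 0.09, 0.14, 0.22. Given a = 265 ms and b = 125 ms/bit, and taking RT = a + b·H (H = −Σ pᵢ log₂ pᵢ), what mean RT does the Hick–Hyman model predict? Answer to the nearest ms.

540 ms

Entropy contributions −pᵢ log₂ pᵢ: 0.5278, 0.4806, 0.3127, 0.3971, 0.4806; sum H = 2.1987 bits.
RT = a + bH = 265 + 125·2.1987 = 539.84 ms.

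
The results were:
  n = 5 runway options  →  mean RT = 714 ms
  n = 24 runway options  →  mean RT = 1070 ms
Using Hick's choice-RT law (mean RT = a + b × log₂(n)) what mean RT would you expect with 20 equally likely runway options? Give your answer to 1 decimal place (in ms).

1028.6 ms

With log₂ n on the abscissa the relation is linear; from the two conditions:
  b = (1070 − 714) / (log₂ 24 − log₂ 5) = 356 / (4.5850 − 2.3219) = 157.311 ms/bit
  a = 714 − 157.311 × 2.3219 = 348.735 ms
Then RT(20) = 348.735 + 157.311 × log₂ 20 = 348.735 + 157.311 × 4.3219 ≈ 1028.622 ms.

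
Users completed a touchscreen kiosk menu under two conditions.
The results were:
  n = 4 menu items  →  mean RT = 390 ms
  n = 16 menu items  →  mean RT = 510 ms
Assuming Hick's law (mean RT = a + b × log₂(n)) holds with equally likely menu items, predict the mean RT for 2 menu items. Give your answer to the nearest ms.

With log₂ n on the abscissa the relation is linear; from the two conditions:
  b = (510 − 390) / (log₂ 16 − log₂ 4) = 120 / (4 − 2) = 60 ms/bit
  a = 390 − 60 × 2 = 270 ms
Then RT(2) = 270 + 60 × log₂ 2 = 270 + 60 × 1 ≈ 330.000 ms.

330 ms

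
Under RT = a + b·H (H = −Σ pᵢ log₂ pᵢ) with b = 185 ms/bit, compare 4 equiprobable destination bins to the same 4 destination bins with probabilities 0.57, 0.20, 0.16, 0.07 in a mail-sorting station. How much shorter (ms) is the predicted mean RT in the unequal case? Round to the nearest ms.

Equiprobable entropy H₀ = log₂ 4 = 2.0000 bits.
Skewed entropy H = −Σ pᵢ log₂ pᵢ = 1.6182 bits.
ΔRT = b·(H₀ − H) = 185 × 0.3818 = 70.63 ms.

71 ms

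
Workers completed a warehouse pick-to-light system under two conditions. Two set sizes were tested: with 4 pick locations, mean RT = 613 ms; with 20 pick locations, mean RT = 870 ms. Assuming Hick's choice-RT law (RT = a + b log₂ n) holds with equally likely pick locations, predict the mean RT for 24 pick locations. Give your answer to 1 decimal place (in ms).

899.1 ms

RT is linear in log₂ n, so two points fix the line:
  b = (870 − 613) / (log₂ 20 − log₂ 4) = 257 / (4.3219 − 2) = 110.684 ms/bit
  a = 613 − 110.684 × 2 = 391.632 ms
Then RT(24) = 391.632 + 110.684 × log₂ 24 = 391.632 + 110.684 × 4.5850 ≈ 899.114 ms.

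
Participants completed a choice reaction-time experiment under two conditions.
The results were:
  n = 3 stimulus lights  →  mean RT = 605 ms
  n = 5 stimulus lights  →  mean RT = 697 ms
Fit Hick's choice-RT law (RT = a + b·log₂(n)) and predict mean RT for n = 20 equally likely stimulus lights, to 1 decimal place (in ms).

Solve the two-equation system in a and b:
  b = (697 − 605) / (log₂ 5 − log₂ 3) = 92 / (2.3219 − 1.5850) = 124.836 ms/bit
  a = 605 − 124.836 × 1.5850 = 407.139 ms
Then RT(20) = 407.139 + 124.836 × log₂ 20 = 407.139 + 124.836 × 4.3219 ≈ 946.672 ms.

946.7 ms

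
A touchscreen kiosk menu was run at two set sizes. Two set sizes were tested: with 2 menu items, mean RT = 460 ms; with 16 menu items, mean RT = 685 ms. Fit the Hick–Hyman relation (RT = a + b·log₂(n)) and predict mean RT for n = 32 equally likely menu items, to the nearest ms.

With log₂ n on the abscissa the relation is linear; from the two conditions:
  b = (685 − 460) / (log₂ 16 − log₂ 2) = 225 / (4 − 1) = 75 ms/bit
  a = 460 − 75 × 1 = 385 ms
Then RT(32) = 385 + 75 × log₂ 32 = 385 + 75 × 5 ≈ 760.000 ms.

760 ms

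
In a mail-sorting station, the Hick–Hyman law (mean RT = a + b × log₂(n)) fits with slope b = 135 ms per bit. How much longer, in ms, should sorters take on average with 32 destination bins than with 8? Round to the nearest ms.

270 ms

ΔRT = (a + b log₂ n₂) − (a + b log₂ n₁) = b·(log₂ n₂ − log₂ n₁).
log₂(32) − log₂(8) = log₂(32/8) = log₂(4) = 2.
ΔRT = 135 × 2.0000 = 270.000 ms.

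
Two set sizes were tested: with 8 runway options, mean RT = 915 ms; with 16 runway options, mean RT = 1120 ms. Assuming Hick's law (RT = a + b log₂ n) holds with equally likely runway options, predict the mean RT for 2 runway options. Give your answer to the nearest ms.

505 ms

Fit slope and intercept:
  b = (1120 − 915) / (log₂ 16 − log₂ 8) = 205 / (4 − 3) = 205 ms/bit
  a = 915 − 205 × 3 = 300 ms
Then RT(2) = 300 + 205 × log₂ 2 = 300 + 205 × 1 ≈ 505.000 ms.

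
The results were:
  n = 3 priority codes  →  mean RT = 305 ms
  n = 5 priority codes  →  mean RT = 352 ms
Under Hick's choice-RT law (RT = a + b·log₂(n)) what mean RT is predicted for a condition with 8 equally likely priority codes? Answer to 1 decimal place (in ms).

RT is linear in log₂ n, so two points fix the line:
  b = (352 − 305) / (log₂ 5 − log₂ 3) = 47 / (2.3219 − 1.5850) = 63.775 ms/bit
  a = 305 − 63.775 × 1.5850 = 203.919 ms
Then RT(8) = 203.919 + 63.775 × log₂ 8 = 203.919 + 63.775 × 3 ≈ 395.244 ms.

395.2 ms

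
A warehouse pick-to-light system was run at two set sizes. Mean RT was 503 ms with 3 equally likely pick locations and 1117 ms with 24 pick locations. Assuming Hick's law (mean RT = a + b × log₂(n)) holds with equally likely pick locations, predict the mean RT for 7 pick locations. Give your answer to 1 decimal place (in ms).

753.2 ms

With log₂ n on the abscissa the relation is linear; from the two conditions:
  b = (1117 − 503) / (log₂ 24 − log₂ 3) = 614 / (4.5850 − 1.5850) = 204.667 ms/bit
  a = 503 − 204.667 × 1.5850 = 178.611 ms
Then RT(7) = 178.611 + 204.667 × log₂ 7 = 178.611 + 204.667 × 2.8074 ≈ 753.183 ms.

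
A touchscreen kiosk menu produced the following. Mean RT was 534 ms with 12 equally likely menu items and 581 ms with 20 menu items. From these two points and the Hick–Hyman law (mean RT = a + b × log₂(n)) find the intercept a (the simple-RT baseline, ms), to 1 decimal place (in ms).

Slope: b = (581 − 534) / (log₂ 20 − log₂ 12) = 47/0.7370 = 63.775 ms/bit.
Intercept: a = 534 − 63.775·log₂(12) = 305.369 ms.

305.4 ms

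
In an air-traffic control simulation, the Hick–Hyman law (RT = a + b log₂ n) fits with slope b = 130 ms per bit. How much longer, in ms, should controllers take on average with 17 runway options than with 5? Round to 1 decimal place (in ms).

ΔRT = (a + b log₂ n₂) − (a + b log₂ n₁) = b·(log₂ n₂ − log₂ n₁).
log₂(17) − log₂(5) = 4.0875 − 2.3219 = 1.7655.
ΔRT = 130 × 1.7655 = 229.520 ms.

229.5 ms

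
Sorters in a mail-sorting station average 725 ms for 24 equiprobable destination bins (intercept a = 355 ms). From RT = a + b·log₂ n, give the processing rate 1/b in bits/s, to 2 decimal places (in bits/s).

12.39 bits/s

b = (725 − 355)/log₂ 24 = 370/4.5850 = 80.699 ms per bit = 0.08070 s/bit; the reciprocal is 12.392 bits/s.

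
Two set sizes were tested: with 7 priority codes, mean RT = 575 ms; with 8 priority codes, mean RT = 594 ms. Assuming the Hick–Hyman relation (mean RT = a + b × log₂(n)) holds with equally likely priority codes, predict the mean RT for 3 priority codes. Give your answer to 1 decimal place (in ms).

454.4 ms

Solve the two-equation system in a and b:
  b = (594 − 575) / (log₂ 8 − log₂ 7) = 19 / (3 − 2.8074) = 98.627 ms/bit
  a = 575 − 98.627 × 2.8074 = 298.119 ms
Then RT(3) = 298.119 + 98.627 × log₂ 3 = 298.119 + 98.627 × 1.5850 ≈ 454.439 ms.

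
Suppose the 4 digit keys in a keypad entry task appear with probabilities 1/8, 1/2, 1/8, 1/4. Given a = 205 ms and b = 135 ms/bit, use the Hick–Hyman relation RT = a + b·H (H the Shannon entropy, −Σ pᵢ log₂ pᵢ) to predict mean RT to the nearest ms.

Each term −pᵢ log₂ pᵢ: 0.125·3 + 0.5·1 + 0.125·3 + 0.25·2; summed, H = 1.750 bits.
Mean RT = a + bH = 205 + 135·1.750 = 441.25 ms.

441 ms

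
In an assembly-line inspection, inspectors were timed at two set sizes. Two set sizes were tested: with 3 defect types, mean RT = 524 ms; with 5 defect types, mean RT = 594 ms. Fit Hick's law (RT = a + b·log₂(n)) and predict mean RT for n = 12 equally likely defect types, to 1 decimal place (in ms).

714.0 ms

Solve the two-equation system in a and b:
  b = (594 − 524) / (log₂ 5 − log₂ 3) = 70 / (2.3219 − 1.5850) = 94.984 ms/bit
  a = 524 − 94.984 × 1.5850 = 373.454 ms
Then RT(12) = 373.454 + 94.984 × log₂ 12 = 373.454 + 94.984 × 3.5850 ≈ 713.968 ms.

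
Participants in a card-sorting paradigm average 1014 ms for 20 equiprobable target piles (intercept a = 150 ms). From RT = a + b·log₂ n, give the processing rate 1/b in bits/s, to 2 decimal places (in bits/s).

5.00 bits/s

b = (1014 − 150)/log₂ 20 = 864/4.3219 = 199.911 ms per bit = 0.19991 s/bit; the reciprocal is 5.002 bits/s.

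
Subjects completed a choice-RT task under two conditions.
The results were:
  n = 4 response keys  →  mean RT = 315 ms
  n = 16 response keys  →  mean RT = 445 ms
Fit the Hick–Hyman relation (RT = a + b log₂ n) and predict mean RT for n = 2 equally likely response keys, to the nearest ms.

250 ms

Solve the two-equation system in a and b:
  b = (445 − 315) / (log₂ 16 − log₂ 4) = 130 / (4 − 2) = 65 ms/bit
  a = 315 − 65 × 2 = 185 ms
Then RT(2) = 185 + 65 × log₂ 2 = 185 + 65 × 1 ≈ 250.000 ms.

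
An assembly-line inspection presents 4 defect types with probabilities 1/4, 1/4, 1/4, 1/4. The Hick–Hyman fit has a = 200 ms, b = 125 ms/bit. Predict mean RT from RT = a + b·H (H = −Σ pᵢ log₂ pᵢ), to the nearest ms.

450 ms

H = −Σ pᵢ log₂ pᵢ = 0.25·2 + 0.25·2 + 0.25·2 + 0.25·2 = 2.000 bits.
RT = 200 + 125 × 2.000 = 450.00 ms.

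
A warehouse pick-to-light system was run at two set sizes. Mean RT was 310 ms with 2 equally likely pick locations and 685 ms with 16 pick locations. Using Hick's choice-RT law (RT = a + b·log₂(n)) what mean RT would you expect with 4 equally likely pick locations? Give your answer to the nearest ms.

RT is linear in log₂ n, so two points fix the line:
  b = (685 − 310) / (log₂ 16 − log₂ 2) = 375 / (4 − 1) = 125 ms/bit
  a = 310 − 125 × 1 = 185 ms
Then RT(4) = 185 + 125 × log₂ 4 = 185 + 125 × 2 ≈ 435.000 ms.

435 ms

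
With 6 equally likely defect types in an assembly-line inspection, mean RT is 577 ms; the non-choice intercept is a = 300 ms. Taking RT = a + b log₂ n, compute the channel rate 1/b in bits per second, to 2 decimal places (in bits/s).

b = (577 − 300)/log₂ 6 = 277/2.5850 = 107.158 ms per bit = 0.10716 s/bit; the reciprocal is 9.332 bits/s.

9.33 bits/s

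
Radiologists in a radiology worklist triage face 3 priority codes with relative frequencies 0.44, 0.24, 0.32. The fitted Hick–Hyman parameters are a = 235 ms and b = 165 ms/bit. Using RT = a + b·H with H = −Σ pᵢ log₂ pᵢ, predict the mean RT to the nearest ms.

Entropy contributions −pᵢ log₂ pᵢ: 0.5211, 0.4941, 0.5260; sum H = 1.5413 bits.
RT = a + bH = 235 + 165·1.5413 = 489.32 ms.

489 ms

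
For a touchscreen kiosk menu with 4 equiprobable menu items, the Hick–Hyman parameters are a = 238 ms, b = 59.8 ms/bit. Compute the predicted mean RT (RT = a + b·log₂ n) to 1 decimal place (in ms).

357.6 ms

log₂(4) = 2 bits, so RT = 238 + 59.8 × 2 ≈ 357.600 ms.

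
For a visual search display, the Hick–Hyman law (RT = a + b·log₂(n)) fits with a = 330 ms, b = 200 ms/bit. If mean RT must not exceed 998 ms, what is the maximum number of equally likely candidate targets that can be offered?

Information budget: (998 − 330)/200 = 3.3400 bits, so n ≤ 2^3.3400 = 10.126 → at most 10.

10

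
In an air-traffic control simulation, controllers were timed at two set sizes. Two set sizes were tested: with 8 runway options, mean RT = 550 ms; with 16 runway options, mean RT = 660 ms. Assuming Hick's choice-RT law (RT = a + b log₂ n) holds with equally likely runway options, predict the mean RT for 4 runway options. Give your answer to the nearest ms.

RT is linear in log₂ n, so two points fix the line:
  b = (660 − 550) / (log₂ 16 − log₂ 8) = 110 / (4 − 3) = 110 ms/bit
  a = 550 − 110 × 3 = 220 ms
Then RT(4) = 220 + 110 × log₂ 4 = 220 + 110 × 2 ≈ 440.000 ms.

440 ms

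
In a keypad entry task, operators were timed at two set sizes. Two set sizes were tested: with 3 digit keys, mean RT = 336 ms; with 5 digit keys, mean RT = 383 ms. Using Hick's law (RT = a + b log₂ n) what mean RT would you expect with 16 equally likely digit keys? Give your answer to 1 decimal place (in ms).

490.0 ms

Solve the two-equation system in a and b:
  b = (383 − 336) / (log₂ 5 − log₂ 3) = 47 / (2.3219 − 1.5850) = 63.775 ms/bit
  a = 336 − 63.775 × 1.5850 = 234.919 ms
Then RT(16) = 234.919 + 63.775 × log₂ 16 = 234.919 + 63.775 × 4 ≈ 490.019 ms.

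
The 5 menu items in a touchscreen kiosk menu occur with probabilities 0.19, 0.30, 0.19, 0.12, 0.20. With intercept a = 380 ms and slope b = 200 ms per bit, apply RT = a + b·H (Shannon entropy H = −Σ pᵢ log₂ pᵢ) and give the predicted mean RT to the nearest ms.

833 ms

Entropy contributions −pᵢ log₂ pᵢ: 0.4552, 0.5211, 0.4552, 0.3671, 0.4644; sum H = 2.2630 bits.
RT = a + bH = 380 + 200·2.2630 = 832.60 ms.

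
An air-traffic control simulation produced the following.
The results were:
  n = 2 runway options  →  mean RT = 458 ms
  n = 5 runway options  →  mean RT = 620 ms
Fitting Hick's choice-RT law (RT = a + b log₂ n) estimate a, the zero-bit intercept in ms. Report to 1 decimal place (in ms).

The slope on a log₂ axis is (620 − 458) / (2.3219 − 1) = 122.548 ms/bit.
Intercept: a = 458 − 122.548·log₂(2) = 335.452 ms.

335.5 ms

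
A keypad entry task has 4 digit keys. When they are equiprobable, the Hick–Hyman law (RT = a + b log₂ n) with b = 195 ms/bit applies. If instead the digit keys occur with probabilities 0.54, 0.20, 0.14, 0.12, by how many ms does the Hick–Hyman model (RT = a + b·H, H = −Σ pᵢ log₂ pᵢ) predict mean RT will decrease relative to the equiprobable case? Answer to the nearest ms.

57 ms

Equiprobable entropy H₀ = log₂ 4 = 2.0000 bits.
Skewed entropy H = −Σ pᵢ log₂ pᵢ = 1.7086 bits.
ΔRT = b·(H₀ − H) = 195 × 0.2914 = 56.82 ms.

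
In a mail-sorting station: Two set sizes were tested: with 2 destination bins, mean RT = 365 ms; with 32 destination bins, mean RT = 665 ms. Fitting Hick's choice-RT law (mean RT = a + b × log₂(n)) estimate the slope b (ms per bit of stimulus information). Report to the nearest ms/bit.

Slope: b = (665 − 365) / (log₂ 32 − log₂ 2) = 300/4.0000 = 75 ms/bit.

75 ms/bit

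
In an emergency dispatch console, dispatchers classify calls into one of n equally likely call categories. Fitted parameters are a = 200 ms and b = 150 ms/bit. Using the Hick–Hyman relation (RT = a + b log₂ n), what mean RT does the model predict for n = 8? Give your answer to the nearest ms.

log₂(8) = 3 bits, so RT = 200 + 150 × 3 ≈ 650.000 ms.

650 ms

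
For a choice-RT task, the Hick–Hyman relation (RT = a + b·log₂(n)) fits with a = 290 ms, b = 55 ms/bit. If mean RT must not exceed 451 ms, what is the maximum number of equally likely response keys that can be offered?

7

55·log₂ n ≤ 451 − 290 = 161, giving log₂ n ≤ 2.9273 and n ≤ 7.607. The largest whole number is 7.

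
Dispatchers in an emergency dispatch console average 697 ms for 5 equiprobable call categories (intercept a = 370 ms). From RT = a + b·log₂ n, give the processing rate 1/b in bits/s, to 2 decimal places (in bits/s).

Choice component = 697 − 370 = 327 ms over log₂(5) = 2.3219 bits.
b = 327 / 2.3219 = 140.831 ms/bit, so 1/b = 7.101 bits/s.

7.10 bits/s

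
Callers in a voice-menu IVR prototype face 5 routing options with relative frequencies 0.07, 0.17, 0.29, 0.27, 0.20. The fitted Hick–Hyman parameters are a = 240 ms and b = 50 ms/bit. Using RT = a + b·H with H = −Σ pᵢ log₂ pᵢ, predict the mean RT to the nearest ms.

350 ms

H = 0.07·log₂(1/0.07) + 0.17·log₂(1/0.17) + 0.29·log₂(1/0.29) + 0.27·log₂(1/0.27) + 0.20·log₂(1/0.20) = 2.1955 bits.
RT = 240 + 50 × 2.1955 = 349.77 ms.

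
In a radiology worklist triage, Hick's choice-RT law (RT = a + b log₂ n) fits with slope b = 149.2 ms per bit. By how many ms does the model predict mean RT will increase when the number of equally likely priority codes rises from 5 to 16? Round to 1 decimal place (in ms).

ΔRT = (a + b log₂ n₂) − (a + b log₂ n₁) = b·(log₂ n₂ − log₂ n₁).
log₂(16) − log₂(5) = 4 − 2.3219 = 1.6781.
ΔRT = 149.2 × 1.6781 = 250.368 ms.

250.4 ms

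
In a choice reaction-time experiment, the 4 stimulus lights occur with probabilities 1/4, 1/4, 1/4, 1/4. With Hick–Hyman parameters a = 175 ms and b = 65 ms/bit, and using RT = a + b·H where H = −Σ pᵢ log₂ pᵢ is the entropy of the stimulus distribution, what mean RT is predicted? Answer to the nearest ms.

Each term −pᵢ log₂ pᵢ: 0.25·2 + 0.25·2 + 0.25·2 + 0.25·2; summed, H = 2.000 bits.
Mean RT = a + bH = 175 + 65·2.000 = 305.00 ms.

305 ms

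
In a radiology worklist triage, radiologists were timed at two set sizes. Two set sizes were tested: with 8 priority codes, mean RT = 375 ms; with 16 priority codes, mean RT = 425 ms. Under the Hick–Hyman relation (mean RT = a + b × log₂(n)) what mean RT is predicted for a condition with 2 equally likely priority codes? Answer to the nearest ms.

RT is linear in log₂ n, so two points fix the line:
  b = (425 − 375) / (log₂ 16 − log₂ 8) = 50 / (4 − 3) = 50 ms/bit
  a = 375 − 50 × 3 = 225 ms
Then RT(2) = 225 + 50 × log₂ 2 = 225 + 50 × 1 ≈ 275.000 ms.

275 ms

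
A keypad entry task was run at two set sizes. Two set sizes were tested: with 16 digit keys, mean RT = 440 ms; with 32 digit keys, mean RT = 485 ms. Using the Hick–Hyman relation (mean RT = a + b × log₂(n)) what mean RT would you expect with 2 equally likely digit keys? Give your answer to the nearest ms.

Solve the two-equation system in a and b:
  b = (485 − 440) / (log₂ 32 − log₂ 16) = 45 / (5 − 4) = 45 ms/bit
  a = 440 − 45 × 4 = 260 ms
Then RT(2) = 260 + 45 × log₂ 2 = 260 + 45 × 1 ≈ 305.000 ms.

305 ms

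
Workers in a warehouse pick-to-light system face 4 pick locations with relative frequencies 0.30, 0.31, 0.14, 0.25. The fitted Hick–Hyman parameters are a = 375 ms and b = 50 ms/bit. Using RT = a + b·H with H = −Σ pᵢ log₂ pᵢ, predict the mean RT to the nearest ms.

Entropy contributions −pᵢ log₂ pᵢ: 0.5211, 0.5238, 0.3971, 0.5000; sum H = 1.9420 bits.
RT = a + bH = 375 + 50·1.9420 = 472.10 ms.

472 ms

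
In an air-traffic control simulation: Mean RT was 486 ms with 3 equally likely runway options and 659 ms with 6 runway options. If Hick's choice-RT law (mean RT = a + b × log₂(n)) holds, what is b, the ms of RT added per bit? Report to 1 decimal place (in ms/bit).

Slope: b = (659 − 486) / (log₂ 6 − log₂ 3) = 173/1.0000 = 173.000 ms/bit.

173.0 ms/bit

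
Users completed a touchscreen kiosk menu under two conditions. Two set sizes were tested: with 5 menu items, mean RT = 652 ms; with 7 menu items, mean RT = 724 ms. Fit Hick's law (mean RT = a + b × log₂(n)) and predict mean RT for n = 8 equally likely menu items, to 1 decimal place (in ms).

752.6 ms

RT is linear in log₂ n, so two points fix the line:
  b = (724 − 652) / (log₂ 7 − log₂ 5) = 72 / (2.8074 − 2.3219) = 148.323 ms/bit
  a = 652 − 148.323 × 2.3219 = 307.604 ms
Then RT(8) = 307.604 + 148.323 × log₂ 8 = 307.604 + 148.323 × 3 ≈ 752.574 ms.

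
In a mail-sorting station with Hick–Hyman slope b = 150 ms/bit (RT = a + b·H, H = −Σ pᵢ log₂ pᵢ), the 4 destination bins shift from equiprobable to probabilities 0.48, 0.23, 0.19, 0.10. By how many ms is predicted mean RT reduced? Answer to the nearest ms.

The RT saving is b·ΔH. Equiprobable H₀ = log₂(4) = 2.0000 bits; with the given probabilities H = 1.7834 bits.
b·(H₀ − H) = 150 × (2.0000 − 1.7834) = 32.50 ms.

32 ms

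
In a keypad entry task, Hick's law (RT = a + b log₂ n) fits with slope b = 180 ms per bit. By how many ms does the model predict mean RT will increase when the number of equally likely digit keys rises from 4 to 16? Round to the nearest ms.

360 ms

ΔRT = (a + b log₂ n₂) − (a + b log₂ n₁) = b·(log₂ n₂ − log₂ n₁).
log₂(16) − log₂(4) = log₂(16/4) = log₂(4) = 2.
ΔRT = 180 × 2.0000 = 360.000 ms.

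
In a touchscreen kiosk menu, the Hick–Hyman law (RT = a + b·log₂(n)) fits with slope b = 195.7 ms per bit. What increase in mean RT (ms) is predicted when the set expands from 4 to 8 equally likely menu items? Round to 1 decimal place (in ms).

195.7 ms

ΔRT = (a + b log₂ n₂) − (a + b log₂ n₁) = b·(log₂ n₂ − log₂ n₁).
log₂(8) − log₂(4) = log₂(8/4) = log₂(2) = 1.
ΔRT = 195.7 × 1.0000 = 195.700 ms.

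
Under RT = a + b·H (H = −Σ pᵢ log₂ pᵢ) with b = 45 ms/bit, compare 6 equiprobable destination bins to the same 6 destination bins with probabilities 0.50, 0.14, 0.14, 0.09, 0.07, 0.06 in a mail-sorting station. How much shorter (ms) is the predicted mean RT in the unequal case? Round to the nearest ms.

The RT saving is b·ΔH. Equiprobable H₀ = log₂(6) = 2.5850 bits; with the given probabilities H = 2.1190 bits.
b·(H₀ − H) = 45 × (2.5850 − 2.1190) = 20.97 ms.

21 ms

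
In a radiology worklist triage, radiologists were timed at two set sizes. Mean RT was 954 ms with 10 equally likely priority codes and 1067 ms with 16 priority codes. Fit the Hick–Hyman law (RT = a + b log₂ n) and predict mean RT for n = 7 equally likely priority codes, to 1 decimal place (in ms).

RT is linear in log₂ n, so two points fix the line:
  b = (1067 − 954) / (log₂ 16 − log₂ 10) = 113 / (4 − 3.3219) = 166.649 ms/bit
  a = 954 − 166.649 × 3.3219 = 400.404 ms
Then RT(7) = 400.404 + 166.649 × log₂ 7 = 400.404 + 166.649 × 2.8074 ≈ 868.247 ms.

868.2 ms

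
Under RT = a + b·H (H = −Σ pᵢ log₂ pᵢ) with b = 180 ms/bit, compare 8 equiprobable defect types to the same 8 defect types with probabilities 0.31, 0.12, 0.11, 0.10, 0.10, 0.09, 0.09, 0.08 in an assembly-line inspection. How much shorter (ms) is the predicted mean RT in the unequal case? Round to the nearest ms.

The RT saving is b·ΔH. Equiprobable H₀ = log₂(8) = 3.0000 bits; with the given probabilities H = 2.8224 bits.
b·(H₀ − H) = 180 × (3.0000 − 2.8224) = 31.98 ms.

32 ms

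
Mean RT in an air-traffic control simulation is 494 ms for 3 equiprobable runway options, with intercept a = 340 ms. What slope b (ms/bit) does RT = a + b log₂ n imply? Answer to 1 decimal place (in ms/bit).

97.2 ms/bit

b = (494 − 340) / log₂(3) = 154 / 1.5850 = 97.163 ms/bit.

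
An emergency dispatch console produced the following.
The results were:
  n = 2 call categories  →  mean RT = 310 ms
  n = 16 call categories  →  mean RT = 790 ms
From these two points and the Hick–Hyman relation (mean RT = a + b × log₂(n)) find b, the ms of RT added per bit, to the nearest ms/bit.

Slope: b = (790 − 310) / (log₂ 16 − log₂ 2) = 480/3.0000 = 160 ms/bit.

160 ms/bit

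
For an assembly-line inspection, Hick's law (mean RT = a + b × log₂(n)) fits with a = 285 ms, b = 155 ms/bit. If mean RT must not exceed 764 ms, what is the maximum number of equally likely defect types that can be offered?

155·log₂ n ≤ 764 − 285 = 479, giving log₂ n ≤ 3.0903 and n ≤ 8.517. The largest whole number is 8.

8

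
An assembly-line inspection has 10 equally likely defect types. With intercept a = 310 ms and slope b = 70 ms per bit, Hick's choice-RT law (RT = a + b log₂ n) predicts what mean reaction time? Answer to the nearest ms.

543 ms

log₂(10) = 3.3219 bits, so RT = 310 + 70 × 3.3219 ≈ 542.535 ms.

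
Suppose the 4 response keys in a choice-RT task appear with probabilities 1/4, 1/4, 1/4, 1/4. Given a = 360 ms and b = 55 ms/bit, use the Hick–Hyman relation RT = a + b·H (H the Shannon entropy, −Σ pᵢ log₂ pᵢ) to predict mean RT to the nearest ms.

470 ms

Each term −pᵢ log₂ pᵢ: 0.25·2 + 0.25·2 + 0.25·2 + 0.25·2; summed, H = 2.000 bits.
Mean RT = a + bH = 360 + 55·2.000 = 470.00 ms.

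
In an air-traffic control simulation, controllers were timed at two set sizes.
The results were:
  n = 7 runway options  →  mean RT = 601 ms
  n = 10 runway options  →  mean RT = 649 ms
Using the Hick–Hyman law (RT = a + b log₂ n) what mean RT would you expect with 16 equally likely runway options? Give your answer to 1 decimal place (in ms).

RT is linear in log₂ n, so two points fix the line:
  b = (649 − 601) / (log₂ 10 − log₂ 7) = 48 / (3.3219 − 2.8074) = 93.281 ms/bit
  a = 601 − 93.281 × 2.8074 = 339.127 ms
Then RT(16) = 339.127 + 93.281 × log₂ 16 = 339.127 + 93.281 × 4 ≈ 712.251 ms.

712.3 ms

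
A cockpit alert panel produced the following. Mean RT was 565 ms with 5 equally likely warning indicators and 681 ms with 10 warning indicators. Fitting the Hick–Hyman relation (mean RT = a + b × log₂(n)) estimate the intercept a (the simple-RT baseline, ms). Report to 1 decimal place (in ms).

Slope: b = (681 − 565) / (log₂ 10 − log₂ 5) = 116/1.0000 = 116.000 ms/bit.
Intercept: a = 565 − 116.000·log₂(5) = 295.656 ms.

295.7 ms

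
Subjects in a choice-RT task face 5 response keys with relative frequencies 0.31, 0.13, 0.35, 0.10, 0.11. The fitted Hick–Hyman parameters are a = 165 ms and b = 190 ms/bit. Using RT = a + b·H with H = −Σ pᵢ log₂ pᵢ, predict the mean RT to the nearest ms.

H = 0.31·log₂(1/0.31) + 0.13·log₂(1/0.13) + 0.35·log₂(1/0.35) + 0.10·log₂(1/0.10) + 0.11·log₂(1/0.11) = 2.1190 bits.
RT = 165 + 190 × 2.1190 = 567.61 ms.

568 ms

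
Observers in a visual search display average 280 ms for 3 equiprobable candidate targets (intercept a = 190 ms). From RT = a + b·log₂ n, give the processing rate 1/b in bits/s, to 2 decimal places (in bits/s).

Choice component = 280 − 190 = 90 ms over log₂(3) = 1.5850 bits.
b = 90 / 1.5850 = 56.784 ms/bit, so 1/b = 17.611 bits/s.

17.61 bits/s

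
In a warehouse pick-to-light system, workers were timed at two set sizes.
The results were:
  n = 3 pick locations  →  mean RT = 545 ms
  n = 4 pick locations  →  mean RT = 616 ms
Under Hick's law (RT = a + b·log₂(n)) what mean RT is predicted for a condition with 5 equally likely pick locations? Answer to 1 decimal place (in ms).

Solve the two-equation system in a and b:
  b = (616 − 545) / (log₂ 4 − log₂ 3) = 71 / (2 − 1.5850) = 171.069 ms/bit
  a = 545 − 171.069 × 1.5850 = 273.862 ms
Then RT(5) = 273.862 + 171.069 × log₂ 5 = 273.862 + 171.069 × 2.3219 ≈ 671.072 ms.

671.1 ms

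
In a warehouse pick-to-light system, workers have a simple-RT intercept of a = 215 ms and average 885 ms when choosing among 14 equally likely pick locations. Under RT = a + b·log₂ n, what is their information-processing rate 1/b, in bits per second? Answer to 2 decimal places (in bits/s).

b = (885 − 215)/log₂ 14 = 670/3.8074 = 175.975 ms per bit = 0.17598 s/bit; the reciprocal is 5.683 bits/s.

5.68 bits/s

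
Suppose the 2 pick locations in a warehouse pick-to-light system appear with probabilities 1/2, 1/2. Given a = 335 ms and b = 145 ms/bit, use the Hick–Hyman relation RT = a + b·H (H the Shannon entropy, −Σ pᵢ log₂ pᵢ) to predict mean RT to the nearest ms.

480 ms

H = −Σ pᵢ log₂ pᵢ = 0.5·1 + 0.5·1 = 1.000 bits.
RT = 335 + 145 × 1.000 = 480.00 ms.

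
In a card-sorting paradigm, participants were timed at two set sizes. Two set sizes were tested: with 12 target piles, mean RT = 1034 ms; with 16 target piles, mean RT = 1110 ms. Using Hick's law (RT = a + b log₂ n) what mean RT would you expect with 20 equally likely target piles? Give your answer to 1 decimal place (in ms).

Fit slope and intercept:
  b = (1110 − 1034) / (log₂ 16 − log₂ 12) = 76 / (4 − 3.5850) = 183.116 ms/bit
  a = 1034 − 183.116 × 3.5850 = 377.536 ms
Then RT(20) = 377.536 + 183.116 × log₂ 20 = 377.536 + 183.116 × 4.3219 ≈ 1168.950 ms.

1169.0 ms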